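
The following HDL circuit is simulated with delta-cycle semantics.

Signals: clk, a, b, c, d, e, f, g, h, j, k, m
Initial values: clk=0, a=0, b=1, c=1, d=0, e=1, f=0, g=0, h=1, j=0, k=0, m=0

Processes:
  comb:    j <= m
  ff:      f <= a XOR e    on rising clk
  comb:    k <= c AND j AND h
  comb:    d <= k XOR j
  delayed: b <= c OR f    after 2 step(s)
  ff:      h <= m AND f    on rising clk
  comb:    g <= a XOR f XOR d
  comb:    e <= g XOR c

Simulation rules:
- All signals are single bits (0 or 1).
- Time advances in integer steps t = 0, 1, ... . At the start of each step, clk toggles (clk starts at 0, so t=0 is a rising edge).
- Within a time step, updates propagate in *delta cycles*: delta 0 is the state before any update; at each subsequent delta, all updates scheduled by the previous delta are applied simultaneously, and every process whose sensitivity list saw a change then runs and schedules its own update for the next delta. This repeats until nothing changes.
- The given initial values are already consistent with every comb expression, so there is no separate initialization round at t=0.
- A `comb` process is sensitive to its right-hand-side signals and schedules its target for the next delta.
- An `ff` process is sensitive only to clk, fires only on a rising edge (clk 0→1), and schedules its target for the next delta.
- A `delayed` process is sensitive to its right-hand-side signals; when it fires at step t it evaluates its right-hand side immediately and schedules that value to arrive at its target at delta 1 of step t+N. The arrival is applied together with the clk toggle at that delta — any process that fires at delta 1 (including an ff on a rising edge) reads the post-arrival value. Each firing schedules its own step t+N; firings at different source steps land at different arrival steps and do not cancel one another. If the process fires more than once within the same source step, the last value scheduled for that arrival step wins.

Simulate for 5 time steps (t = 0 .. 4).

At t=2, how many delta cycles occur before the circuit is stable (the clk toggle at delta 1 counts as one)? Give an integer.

4

t=0 Δ0: e=1 a=0 h=1 b=1 m=0 j=0 d=0 clk=0 f=0 k=0 c=1 g=0
  Δ1: clk:0→1
  Δ2: h:1→0, f:0→1
  Δ3: g:0→1
  Δ4: e:1→0
  (4Δ to stable)
t=1 Δ0: e=0 a=0 h=0 b=1 m=0 j=0 d=0 clk=1 f=1 k=0 c=1 g=1
  Δ1: clk:1→0
  (1Δ to stable)
t=2 Δ0: e=0 a=0 h=0 b=1 m=0 j=0 d=0 clk=0 f=1 k=0 c=1 g=1
  Δ1: clk:0→1
  Δ2: f:1→0
  Δ3: g:1→0
  Δ4: e:0→1
  (4Δ to stable)
t=3 Δ0: e=1 a=0 h=0 b=1 m=0 j=0 d=0 clk=1 f=0 k=0 c=1 g=0
  Δ1: clk:1→0
  (1Δ to stable)
t=4 Δ0: e=1 a=0 h=0 b=1 m=0 j=0 d=0 clk=0 f=0 k=0 c=1 g=0
  Δ1: clk:0→1
  Δ2: f:0→1
  Δ3: g:0→1
  Δ4: e:1→0
  (4Δ to stable)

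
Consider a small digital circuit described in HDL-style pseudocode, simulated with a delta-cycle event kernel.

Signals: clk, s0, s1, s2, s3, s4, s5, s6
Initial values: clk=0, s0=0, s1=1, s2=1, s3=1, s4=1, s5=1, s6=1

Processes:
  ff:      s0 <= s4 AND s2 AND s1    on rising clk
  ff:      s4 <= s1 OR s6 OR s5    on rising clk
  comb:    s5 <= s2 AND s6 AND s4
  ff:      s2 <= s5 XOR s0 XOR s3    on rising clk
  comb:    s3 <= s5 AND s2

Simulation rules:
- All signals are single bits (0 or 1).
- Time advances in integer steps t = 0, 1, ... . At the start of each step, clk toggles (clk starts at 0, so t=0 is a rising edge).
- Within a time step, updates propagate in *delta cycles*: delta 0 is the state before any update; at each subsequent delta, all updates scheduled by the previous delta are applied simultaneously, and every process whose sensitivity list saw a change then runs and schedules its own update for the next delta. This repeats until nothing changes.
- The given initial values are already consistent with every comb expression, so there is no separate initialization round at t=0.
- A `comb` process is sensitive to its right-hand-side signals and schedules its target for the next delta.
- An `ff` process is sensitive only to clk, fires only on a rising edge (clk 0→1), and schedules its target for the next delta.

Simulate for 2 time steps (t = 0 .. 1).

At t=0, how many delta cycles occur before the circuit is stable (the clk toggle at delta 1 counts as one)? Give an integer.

3

t0.Δ0 s4=1 s5=1 s6=1 s3=1 s1=1 s2=1 clk=0 s0=0
t0.Δ1 s4=1 s5=1 s6=1 s3=1 s1=1 s2=1 clk=1 s0=0
t0.Δ2 s4=1 s5=1 s6=1 s3=1 s1=1 s2=0 clk=1 s0=1
t0.Δ3 s4=1 s5=0 s6=1 s3=0 s1=1 s2=0 clk=1 s0=1
t1.Δ0 s4=1 s5=0 s6=1 s3=0 s1=1 s2=0 clk=1 s0=1
t1.Δ1 s4=1 s5=0 s6=1 s3=0 s1=1 s2=0 clk=0 s0=1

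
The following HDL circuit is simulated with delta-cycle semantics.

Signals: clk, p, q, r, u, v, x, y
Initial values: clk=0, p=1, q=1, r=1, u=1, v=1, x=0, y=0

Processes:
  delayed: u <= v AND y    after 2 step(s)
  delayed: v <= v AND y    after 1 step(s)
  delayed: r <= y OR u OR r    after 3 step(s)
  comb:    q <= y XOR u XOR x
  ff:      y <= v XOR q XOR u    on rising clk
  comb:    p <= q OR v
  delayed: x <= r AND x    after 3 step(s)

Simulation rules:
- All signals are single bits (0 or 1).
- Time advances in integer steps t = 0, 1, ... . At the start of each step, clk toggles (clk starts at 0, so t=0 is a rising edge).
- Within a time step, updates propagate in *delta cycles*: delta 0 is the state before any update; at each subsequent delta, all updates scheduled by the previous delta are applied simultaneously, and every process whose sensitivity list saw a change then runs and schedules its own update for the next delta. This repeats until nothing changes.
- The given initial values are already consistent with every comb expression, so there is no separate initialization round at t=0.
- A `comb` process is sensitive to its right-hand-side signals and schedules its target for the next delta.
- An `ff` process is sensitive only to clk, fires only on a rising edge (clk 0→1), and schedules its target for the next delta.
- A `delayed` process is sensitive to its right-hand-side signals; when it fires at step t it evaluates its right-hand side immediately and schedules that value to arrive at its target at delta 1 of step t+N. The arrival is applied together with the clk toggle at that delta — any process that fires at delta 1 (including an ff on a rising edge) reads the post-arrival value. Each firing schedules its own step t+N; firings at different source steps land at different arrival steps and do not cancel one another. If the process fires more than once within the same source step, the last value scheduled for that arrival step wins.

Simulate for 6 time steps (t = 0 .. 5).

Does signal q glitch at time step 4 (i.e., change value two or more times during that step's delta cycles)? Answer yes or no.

yes

[bits: q,p,u,clk,v,y,x,r]
t=0: Δ0=11101001 Δ1=11111001 Δ2=11111101 Δ3=01111101 | 3Δ
t=1: Δ0=01111101 Δ1=01101101 | 1Δ
t=2: Δ0=01101101 Δ1=01111101 Δ2=01111001 Δ3=11111001 | 3Δ
t=3: Δ0=11111001 Δ1=11100001 | 1Δ
t=4: Δ0=11100001 Δ1=11010001 Δ2=01010101 Δ3=10010101 Δ4=11010101 | 4Δ
t=5: Δ0=11010101 Δ1=11000101 | 1Δ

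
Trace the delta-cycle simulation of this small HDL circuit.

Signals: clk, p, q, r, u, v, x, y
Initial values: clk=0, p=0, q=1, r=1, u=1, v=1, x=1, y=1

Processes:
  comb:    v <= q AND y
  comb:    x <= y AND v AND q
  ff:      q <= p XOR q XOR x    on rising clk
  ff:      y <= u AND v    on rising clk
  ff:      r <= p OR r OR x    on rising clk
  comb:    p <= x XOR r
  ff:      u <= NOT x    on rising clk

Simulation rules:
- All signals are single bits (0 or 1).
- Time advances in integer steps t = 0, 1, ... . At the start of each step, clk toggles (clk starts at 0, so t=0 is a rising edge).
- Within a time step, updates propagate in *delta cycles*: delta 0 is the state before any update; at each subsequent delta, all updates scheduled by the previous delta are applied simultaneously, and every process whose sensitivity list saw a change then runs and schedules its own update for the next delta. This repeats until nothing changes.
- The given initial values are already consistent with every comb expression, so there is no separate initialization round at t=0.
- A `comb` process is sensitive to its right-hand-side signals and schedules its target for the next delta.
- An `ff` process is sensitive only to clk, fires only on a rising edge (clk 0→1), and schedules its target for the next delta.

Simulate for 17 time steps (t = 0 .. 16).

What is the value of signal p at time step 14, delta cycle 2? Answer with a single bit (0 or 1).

1

t0.Δ0 r=1 p=0 v=1 clk=0 q=1 x=1 y=1 u=1
t0.Δ1 r=1 p=0 v=1 clk=1 q=1 x=1 y=1 u=1
t0.Δ2 r=1 p=0 v=1 clk=1 q=0 x=1 y=1 u=0
t0.Δ3 r=1 p=0 v=0 clk=1 q=0 x=0 y=1 u=0
t0.Δ4 r=1 p=1 v=0 clk=1 q=0 x=0 y=1 u=0
t1.Δ0 r=1 p=1 v=0 clk=1 q=0 x=0 y=1 u=0
t1.Δ1 r=1 p=1 v=0 clk=0 q=0 x=0 y=1 u=0
t2.Δ0 r=1 p=1 v=0 clk=0 q=0 x=0 y=1 u=0
t2.Δ1 r=1 p=1 v=0 clk=1 q=0 x=0 y=1 u=0
t2.Δ2 r=1 p=1 v=0 clk=1 q=1 x=0 y=0 u=1
t3.Δ0 r=1 p=1 v=0 clk=1 q=1 x=0 y=0 u=1
t3.Δ1 r=1 p=1 v=0 clk=0 q=1 x=0 y=0 u=1
t4.Δ0 r=1 p=1 v=0 clk=0 q=1 x=0 y=0 u=1
t4.Δ1 r=1 p=1 v=0 clk=1 q=1 x=0 y=0 u=1
t4.Δ2 r=1 p=1 v=0 clk=1 q=0 x=0 y=0 u=1
t5.Δ0 r=1 p=1 v=0 clk=1 q=0 x=0 y=0 u=1
t5.Δ1 r=1 p=1 v=0 clk=0 q=0 x=0 y=0 u=1
t6.Δ0 r=1 p=1 v=0 clk=0 q=0 x=0 y=0 u=1
t6.Δ1 r=1 p=1 v=0 clk=1 q=0 x=0 y=0 u=1
t6.Δ2 r=1 p=1 v=0 clk=1 q=1 x=0 y=0 u=1
t7.Δ0 r=1 p=1 v=0 clk=1 q=1 x=0 y=0 u=1
t7.Δ1 r=1 p=1 v=0 clk=0 q=1 x=0 y=0 u=1
t8.Δ0 r=1 p=1 v=0 clk=0 q=1 x=0 y=0 u=1
t8.Δ1 r=1 p=1 v=0 clk=1 q=1 x=0 y=0 u=1
t8.Δ2 r=1 p=1 v=0 clk=1 q=0 x=0 y=0 u=1
t9.Δ0 r=1 p=1 v=0 clk=1 q=0 x=0 y=0 u=1
t9.Δ1 r=1 p=1 v=0 clk=0 q=0 x=0 y=0 u=1
t10.Δ0 r=1 p=1 v=0 clk=0 q=0 x=0 y=0 u=1
t10.Δ1 r=1 p=1 v=0 clk=1 q=0 x=0 y=0 u=1
t10.Δ2 r=1 p=1 v=0 clk=1 q=1 x=0 y=0 u=1
t11.Δ0 r=1 p=1 v=0 clk=1 q=1 x=0 y=0 u=1
t11.Δ1 r=1 p=1 v=0 clk=0 q=1 x=0 y=0 u=1
t12.Δ0 r=1 p=1 v=0 clk=0 q=1 x=0 y=0 u=1
t12.Δ1 r=1 p=1 v=0 clk=1 q=1 x=0 y=0 u=1
t12.Δ2 r=1 p=1 v=0 clk=1 q=0 x=0 y=0 u=1
t13.Δ0 r=1 p=1 v=0 clk=1 q=0 x=0 y=0 u=1
t13.Δ1 r=1 p=1 v=0 clk=0 q=0 x=0 y=0 u=1
t14.Δ0 r=1 p=1 v=0 clk=0 q=0 x=0 y=0 u=1
t14.Δ1 r=1 p=1 v=0 clk=1 q=0 x=0 y=0 u=1
t14.Δ2 r=1 p=1 v=0 clk=1 q=1 x=0 y=0 u=1
t15.Δ0 r=1 p=1 v=0 clk=1 q=1 x=0 y=0 u=1
t15.Δ1 r=1 p=1 v=0 clk=0 q=1 x=0 y=0 u=1
t16.Δ0 r=1 p=1 v=0 clk=0 q=1 x=0 y=0 u=1
t16.Δ1 r=1 p=1 v=0 clk=1 q=1 x=0 y=0 u=1
t16.Δ2 r=1 p=1 v=0 clk=1 q=0 x=0 y=0 u=1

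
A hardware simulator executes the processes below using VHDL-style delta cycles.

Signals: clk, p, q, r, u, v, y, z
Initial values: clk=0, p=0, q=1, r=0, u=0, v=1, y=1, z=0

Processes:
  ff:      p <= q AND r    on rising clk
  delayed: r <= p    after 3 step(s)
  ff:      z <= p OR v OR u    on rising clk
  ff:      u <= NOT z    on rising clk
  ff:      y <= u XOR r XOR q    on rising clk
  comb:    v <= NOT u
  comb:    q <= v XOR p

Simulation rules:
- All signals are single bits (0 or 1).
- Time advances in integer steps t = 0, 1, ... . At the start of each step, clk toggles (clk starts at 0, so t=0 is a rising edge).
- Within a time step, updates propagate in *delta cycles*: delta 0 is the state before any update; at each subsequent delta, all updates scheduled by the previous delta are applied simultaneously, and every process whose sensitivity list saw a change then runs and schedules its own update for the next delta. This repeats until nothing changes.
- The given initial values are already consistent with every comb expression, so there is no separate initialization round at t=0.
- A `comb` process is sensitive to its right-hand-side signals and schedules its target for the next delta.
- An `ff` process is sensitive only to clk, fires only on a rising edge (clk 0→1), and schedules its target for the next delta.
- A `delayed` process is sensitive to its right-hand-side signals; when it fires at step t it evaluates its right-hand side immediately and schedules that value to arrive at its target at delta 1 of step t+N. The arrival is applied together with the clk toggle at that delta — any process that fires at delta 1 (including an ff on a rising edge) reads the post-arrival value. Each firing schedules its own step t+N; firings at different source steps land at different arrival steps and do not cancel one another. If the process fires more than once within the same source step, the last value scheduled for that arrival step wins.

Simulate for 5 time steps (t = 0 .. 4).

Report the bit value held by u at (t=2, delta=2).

t=0 Δ0: q=1 z=0 r=0 p=0 y=1 clk=0 u=0 v=1
  Δ1: clk:0→1
  Δ2: z:0→1, u:0→1
  Δ3: v:1→0
  Δ4: q:1→0
  (4Δ to stable)
t=1 Δ0: q=0 z=1 r=0 p=0 y=1 clk=1 u=1 v=0
  Δ1: clk:1→0
  (1Δ to stable)
t=2 Δ0: q=0 z=1 r=0 p=0 y=1 clk=0 u=1 v=0
  Δ1: clk:0→1
  Δ2: u:1→0
  Δ3: v:0→1
  Δ4: q:0→1
  (4Δ to stable)
t=3 Δ0: q=1 z=1 r=0 p=0 y=1 clk=1 u=0 v=1
  Δ1: clk:1→0
  (1Δ to stable)
t=4 Δ0: q=1 z=1 r=0 p=0 y=1 clk=0 u=0 v=1
  Δ1: clk:0→1
  (1Δ to stable)

0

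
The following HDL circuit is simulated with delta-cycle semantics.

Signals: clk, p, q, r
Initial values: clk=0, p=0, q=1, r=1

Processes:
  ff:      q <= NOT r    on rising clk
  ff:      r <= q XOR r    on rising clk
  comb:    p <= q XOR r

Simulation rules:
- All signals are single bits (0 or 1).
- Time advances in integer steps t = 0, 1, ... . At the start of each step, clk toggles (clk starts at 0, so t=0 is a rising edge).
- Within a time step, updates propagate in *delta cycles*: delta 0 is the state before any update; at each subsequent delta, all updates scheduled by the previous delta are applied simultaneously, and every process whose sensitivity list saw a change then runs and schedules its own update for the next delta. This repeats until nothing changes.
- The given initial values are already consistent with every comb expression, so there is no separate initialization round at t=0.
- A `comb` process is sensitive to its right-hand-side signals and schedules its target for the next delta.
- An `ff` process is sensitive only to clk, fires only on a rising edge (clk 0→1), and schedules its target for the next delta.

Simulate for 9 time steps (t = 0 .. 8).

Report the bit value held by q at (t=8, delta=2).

[bits: r,q,clk,p]
t=0: Δ0=1100 Δ1=1110 Δ2=0010 | 2Δ
t=1: Δ0=0010 Δ1=0000 | 1Δ
t=2: Δ0=0000 Δ1=0010 Δ2=0110 Δ3=0111 | 3Δ
t=3: Δ0=0111 Δ1=0101 | 1Δ
t=4: Δ0=0101 Δ1=0111 Δ2=1111 Δ3=1110 | 3Δ
t=5: Δ0=1110 Δ1=1100 | 1Δ
t=6: Δ0=1100 Δ1=1110 Δ2=0010 | 2Δ
t=7: Δ0=0010 Δ1=0000 | 1Δ
t=8: Δ0=0000 Δ1=0010 Δ2=0110 Δ3=0111 | 3Δ

1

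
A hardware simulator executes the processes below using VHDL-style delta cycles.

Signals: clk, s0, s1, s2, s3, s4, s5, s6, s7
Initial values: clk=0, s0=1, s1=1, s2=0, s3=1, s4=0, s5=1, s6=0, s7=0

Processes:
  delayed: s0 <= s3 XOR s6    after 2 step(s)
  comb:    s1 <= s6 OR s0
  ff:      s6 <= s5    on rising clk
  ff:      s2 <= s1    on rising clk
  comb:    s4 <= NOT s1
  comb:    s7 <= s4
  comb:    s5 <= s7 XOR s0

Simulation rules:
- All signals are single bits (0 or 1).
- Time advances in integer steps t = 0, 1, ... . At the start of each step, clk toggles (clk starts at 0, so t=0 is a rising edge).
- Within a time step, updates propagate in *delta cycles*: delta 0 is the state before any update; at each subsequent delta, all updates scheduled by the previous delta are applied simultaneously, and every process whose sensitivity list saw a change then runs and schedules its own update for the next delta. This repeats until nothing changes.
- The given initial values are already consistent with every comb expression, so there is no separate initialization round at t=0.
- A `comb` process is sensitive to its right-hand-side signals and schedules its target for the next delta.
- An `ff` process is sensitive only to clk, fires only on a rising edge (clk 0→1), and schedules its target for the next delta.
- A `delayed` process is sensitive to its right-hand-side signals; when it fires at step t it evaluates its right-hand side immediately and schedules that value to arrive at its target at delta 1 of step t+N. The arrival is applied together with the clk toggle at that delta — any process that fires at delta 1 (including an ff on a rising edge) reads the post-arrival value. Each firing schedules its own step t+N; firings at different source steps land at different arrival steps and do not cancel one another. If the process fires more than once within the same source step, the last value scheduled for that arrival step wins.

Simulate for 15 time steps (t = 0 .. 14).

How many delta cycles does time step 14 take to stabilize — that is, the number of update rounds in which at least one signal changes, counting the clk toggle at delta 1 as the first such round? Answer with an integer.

2

t=0 Δ0: s5=1 s7=0 s3=1 s4=0 s2=0 clk=0 s6=0 s1=1 s0=1
  Δ1: clk:0→1
  Δ2: s2:0→1, s6:0→1
  (2Δ to stable)
t=1 Δ0: s5=1 s7=0 s3=1 s4=0 s2=1 clk=1 s6=1 s1=1 s0=1
  Δ1: clk:1→0
  (1Δ to stable)
t=2 Δ0: s5=1 s7=0 s3=1 s4=0 s2=1 clk=0 s6=1 s1=1 s0=1
  Δ1: clk:0→1, s0:1→0
  Δ2: s5:1→0
  (2Δ to stable)
t=3 Δ0: s5=0 s7=0 s3=1 s4=0 s2=1 clk=1 s6=1 s1=1 s0=0
  Δ1: clk:1→0
  (1Δ to stable)
t=4 Δ0: s5=0 s7=0 s3=1 s4=0 s2=1 clk=0 s6=1 s1=1 s0=0
  Δ1: clk:0→1
  Δ2: s6:1→0
  Δ3: s1:1→0
  Δ4: s4:0→1
  Δ5: s7:0→1
  Δ6: s5:0→1
  (6Δ to stable)
t=5 Δ0: s5=1 s7=1 s3=1 s4=1 s2=1 clk=1 s6=0 s1=0 s0=0
  Δ1: clk:1→0
  (1Δ to stable)
t=6 Δ0: s5=1 s7=1 s3=1 s4=1 s2=1 clk=0 s6=0 s1=0 s0=0
  Δ1: clk:0→1, s0:0→1
  Δ2: s5:1→0, s2:1→0, s6:0→1, s1:0→1
  Δ3: s4:1→0
  Δ4: s7:1→0
  Δ5: s5:0→1
  (5Δ to stable)
t=7 Δ0: s5=1 s7=0 s3=1 s4=0 s2=0 clk=1 s6=1 s1=1 s0=1
  Δ1: clk:1→0
  (1Δ to stable)
t=8 Δ0: s5=1 s7=0 s3=1 s4=0 s2=0 clk=0 s6=1 s1=1 s0=1
  Δ1: clk:0→1, s0:1→0
  Δ2: s5:1→0, s2:0→1
  (2Δ to stable)
t=9 Δ0: s5=0 s7=0 s3=1 s4=0 s2=1 clk=1 s6=1 s1=1 s0=0
  Δ1: clk:1→0
  (1Δ to stable)
t=10 Δ0: s5=0 s7=0 s3=1 s4=0 s2=1 clk=0 s6=1 s1=1 s0=0
  Δ1: clk:0→1
  Δ2: s6:1→0
  Δ3: s1:1→0
  Δ4: s4:0→1
  Δ5: s7:0→1
  Δ6: s5:0→1
  (6Δ to stable)
t=11 Δ0: s5=1 s7=1 s3=1 s4=1 s2=1 clk=1 s6=0 s1=0 s0=0
  Δ1: clk:1→0
  (1Δ to stable)
t=12 Δ0: s5=1 s7=1 s3=1 s4=1 s2=1 clk=0 s6=0 s1=0 s0=0
  Δ1: clk:0→1, s0:0→1
  Δ2: s5:1→0, s2:1→0, s6:0→1, s1:0→1
  Δ3: s4:1→0
  Δ4: s7:1→0
  Δ5: s5:0→1
  (5Δ to stable)
t=13 Δ0: s5=1 s7=0 s3=1 s4=0 s2=0 clk=1 s6=1 s1=1 s0=1
  Δ1: clk:1→0
  (1Δ to stable)
t=14 Δ0: s5=1 s7=0 s3=1 s4=0 s2=0 clk=0 s6=1 s1=1 s0=1
  Δ1: clk:0→1, s0:1→0
  Δ2: s5:1→0, s2:0→1
  (2Δ to stable)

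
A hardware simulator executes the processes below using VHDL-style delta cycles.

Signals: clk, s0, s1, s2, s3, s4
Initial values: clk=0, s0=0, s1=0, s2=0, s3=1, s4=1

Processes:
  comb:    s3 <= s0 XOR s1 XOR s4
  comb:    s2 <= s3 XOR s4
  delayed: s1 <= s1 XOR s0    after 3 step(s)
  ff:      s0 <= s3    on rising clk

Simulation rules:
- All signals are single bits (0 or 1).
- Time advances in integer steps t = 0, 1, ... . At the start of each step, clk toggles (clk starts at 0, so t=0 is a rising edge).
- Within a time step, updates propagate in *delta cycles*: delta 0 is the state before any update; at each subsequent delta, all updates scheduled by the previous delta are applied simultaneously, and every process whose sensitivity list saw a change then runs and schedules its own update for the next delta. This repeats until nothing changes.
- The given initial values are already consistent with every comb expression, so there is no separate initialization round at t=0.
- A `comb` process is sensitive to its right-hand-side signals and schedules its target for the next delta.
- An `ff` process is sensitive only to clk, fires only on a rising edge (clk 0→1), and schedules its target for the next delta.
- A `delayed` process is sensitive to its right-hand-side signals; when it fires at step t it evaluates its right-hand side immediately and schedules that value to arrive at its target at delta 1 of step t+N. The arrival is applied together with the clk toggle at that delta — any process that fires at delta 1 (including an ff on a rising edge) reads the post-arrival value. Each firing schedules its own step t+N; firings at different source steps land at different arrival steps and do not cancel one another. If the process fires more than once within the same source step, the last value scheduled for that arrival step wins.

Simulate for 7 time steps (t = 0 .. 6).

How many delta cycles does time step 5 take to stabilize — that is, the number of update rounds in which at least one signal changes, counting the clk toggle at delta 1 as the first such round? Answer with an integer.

[bits: s1,s0,s3,clk,s2,s4]
t=0: Δ0=001001 Δ1=001101 Δ2=011101 Δ3=010101 Δ4=010111 | 4Δ
t=1: Δ0=010111 Δ1=010011 | 1Δ
t=2: Δ0=010011 Δ1=010111 Δ2=000111 Δ3=001111 Δ4=001101 | 4Δ
t=3: Δ0=001101 Δ1=101001 Δ2=100001 Δ3=100011 | 3Δ
t=4: Δ0=100011 Δ1=100111 | 1Δ
t=5: Δ0=100111 Δ1=000011 Δ2=001011 Δ3=001001 | 3Δ
t=6: Δ0=001001 Δ1=101101 Δ2=110101 Δ3=111111 Δ4=111101 | 4Δ

3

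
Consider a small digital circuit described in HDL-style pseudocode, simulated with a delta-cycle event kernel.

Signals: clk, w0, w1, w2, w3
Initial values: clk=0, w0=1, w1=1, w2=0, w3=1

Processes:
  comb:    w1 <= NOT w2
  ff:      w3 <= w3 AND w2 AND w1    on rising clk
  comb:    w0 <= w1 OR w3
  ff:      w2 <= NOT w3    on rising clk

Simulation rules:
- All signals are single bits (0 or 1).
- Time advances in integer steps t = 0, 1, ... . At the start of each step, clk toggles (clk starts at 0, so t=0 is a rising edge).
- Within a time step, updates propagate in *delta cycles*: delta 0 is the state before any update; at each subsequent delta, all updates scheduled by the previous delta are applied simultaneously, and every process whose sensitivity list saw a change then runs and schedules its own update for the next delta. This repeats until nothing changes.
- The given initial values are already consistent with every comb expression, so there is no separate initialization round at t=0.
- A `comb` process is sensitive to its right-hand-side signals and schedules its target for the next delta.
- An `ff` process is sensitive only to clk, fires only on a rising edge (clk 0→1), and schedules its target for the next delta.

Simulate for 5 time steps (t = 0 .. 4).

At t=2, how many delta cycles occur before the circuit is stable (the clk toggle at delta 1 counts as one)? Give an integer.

4

t0.Δ0 w0=1 clk=0 w1=1 w2=0 w3=1
t0.Δ1 w0=1 clk=1 w1=1 w2=0 w3=1
t0.Δ2 w0=1 clk=1 w1=1 w2=0 w3=0
t1.Δ0 w0=1 clk=1 w1=1 w2=0 w3=0
t1.Δ1 w0=1 clk=0 w1=1 w2=0 w3=0
t2.Δ0 w0=1 clk=0 w1=1 w2=0 w3=0
t2.Δ1 w0=1 clk=1 w1=1 w2=0 w3=0
t2.Δ2 w0=1 clk=1 w1=1 w2=1 w3=0
t2.Δ3 w0=1 clk=1 w1=0 w2=1 w3=0
t2.Δ4 w0=0 clk=1 w1=0 w2=1 w3=0
t3.Δ0 w0=0 clk=1 w1=0 w2=1 w3=0
t3.Δ1 w0=0 clk=0 w1=0 w2=1 w3=0
t4.Δ0 w0=0 clk=0 w1=0 w2=1 w3=0
t4.Δ1 w0=0 clk=1 w1=0 w2=1 w3=0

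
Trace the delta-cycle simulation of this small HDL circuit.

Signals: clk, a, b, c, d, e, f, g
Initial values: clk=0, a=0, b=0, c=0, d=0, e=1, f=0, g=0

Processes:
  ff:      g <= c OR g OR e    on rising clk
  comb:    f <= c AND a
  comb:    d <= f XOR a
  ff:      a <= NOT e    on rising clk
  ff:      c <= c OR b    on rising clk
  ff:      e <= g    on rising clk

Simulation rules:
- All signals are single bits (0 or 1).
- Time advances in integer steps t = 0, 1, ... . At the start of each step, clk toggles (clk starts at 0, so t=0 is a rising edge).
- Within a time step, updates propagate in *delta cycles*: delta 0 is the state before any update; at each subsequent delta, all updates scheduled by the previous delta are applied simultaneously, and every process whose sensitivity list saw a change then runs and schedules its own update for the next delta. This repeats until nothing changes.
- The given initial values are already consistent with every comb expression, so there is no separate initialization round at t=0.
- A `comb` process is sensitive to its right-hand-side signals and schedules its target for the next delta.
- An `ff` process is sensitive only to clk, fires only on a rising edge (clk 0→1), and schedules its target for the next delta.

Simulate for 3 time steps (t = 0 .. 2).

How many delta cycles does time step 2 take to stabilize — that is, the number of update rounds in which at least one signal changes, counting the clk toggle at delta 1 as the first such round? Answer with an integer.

3

t0.Δ0 b=0 clk=0 f=0 c=0 g=0 e=1 a=0 d=0
t0.Δ1 b=0 clk=1 f=0 c=0 g=0 e=1 a=0 d=0
t0.Δ2 b=0 clk=1 f=0 c=0 g=1 e=0 a=0 d=0
t1.Δ0 b=0 clk=1 f=0 c=0 g=1 e=0 a=0 d=0
t1.Δ1 b=0 clk=0 f=0 c=0 g=1 e=0 a=0 d=0
t2.Δ0 b=0 clk=0 f=0 c=0 g=1 e=0 a=0 d=0
t2.Δ1 b=0 clk=1 f=0 c=0 g=1 e=0 a=0 d=0
t2.Δ2 b=0 clk=1 f=0 c=0 g=1 e=1 a=1 d=0
t2.Δ3 b=0 clk=1 f=0 c=0 g=1 e=1 a=1 d=1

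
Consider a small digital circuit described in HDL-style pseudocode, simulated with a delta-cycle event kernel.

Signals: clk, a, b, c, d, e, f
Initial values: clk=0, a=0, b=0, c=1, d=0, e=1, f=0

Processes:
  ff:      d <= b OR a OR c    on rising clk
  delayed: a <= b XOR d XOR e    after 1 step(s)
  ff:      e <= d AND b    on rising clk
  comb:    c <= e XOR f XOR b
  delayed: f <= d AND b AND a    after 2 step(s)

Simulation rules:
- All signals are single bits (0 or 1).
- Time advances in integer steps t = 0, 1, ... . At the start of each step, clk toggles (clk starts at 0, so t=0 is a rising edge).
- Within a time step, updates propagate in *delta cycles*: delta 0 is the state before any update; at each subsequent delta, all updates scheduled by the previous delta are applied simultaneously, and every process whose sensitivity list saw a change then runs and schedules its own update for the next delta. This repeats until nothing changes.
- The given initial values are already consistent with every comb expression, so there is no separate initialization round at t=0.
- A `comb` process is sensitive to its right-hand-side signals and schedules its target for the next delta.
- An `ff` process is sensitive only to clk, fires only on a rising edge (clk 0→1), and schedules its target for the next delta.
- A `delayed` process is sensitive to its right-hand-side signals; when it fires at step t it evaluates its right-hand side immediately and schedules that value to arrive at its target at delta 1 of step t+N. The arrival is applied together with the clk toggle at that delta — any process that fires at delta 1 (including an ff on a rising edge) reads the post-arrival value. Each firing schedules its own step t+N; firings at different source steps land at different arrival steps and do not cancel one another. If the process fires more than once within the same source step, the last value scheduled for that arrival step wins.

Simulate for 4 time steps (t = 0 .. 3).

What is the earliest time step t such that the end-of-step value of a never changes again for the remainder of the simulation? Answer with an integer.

1

[bits: b,clk,f,c,a,d,e]
t=0: Δ0=0001001 Δ1=0101001 Δ2=0101010 Δ3=0100010 | 3Δ
t=1: Δ0=0100010 Δ1=0000110 | 1Δ
t=2: Δ0=0000110 Δ1=0100110 | 1Δ
t=3: Δ0=0100110 Δ1=0000110 | 1Δ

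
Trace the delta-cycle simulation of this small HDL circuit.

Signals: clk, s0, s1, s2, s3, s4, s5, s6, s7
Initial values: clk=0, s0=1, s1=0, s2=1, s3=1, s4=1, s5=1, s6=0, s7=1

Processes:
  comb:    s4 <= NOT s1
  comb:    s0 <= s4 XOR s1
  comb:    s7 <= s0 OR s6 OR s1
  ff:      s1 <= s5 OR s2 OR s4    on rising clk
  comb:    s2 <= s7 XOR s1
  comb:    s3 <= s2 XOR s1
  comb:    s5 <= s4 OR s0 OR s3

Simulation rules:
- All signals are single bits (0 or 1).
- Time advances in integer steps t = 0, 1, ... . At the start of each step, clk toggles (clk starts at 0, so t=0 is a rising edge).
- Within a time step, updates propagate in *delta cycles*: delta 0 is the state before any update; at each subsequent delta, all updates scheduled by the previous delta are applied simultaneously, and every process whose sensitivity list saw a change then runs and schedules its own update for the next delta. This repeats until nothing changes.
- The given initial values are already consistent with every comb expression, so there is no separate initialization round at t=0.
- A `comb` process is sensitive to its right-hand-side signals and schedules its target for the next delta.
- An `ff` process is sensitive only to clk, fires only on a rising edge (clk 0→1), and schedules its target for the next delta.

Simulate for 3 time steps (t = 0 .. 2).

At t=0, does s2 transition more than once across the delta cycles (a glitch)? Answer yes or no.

[bits: clk,s3,s2,s7,s5,s1,s6,s4,s0]
t=0: Δ0=011110011 Δ1=111110011 Δ2=111111011 Δ3=100111000 Δ4=110101001 Δ5=110111001 | 5Δ
t=1: Δ0=110111001 Δ1=010111001 | 1Δ
t=2: Δ0=010111001 Δ1=110111001 | 1Δ

no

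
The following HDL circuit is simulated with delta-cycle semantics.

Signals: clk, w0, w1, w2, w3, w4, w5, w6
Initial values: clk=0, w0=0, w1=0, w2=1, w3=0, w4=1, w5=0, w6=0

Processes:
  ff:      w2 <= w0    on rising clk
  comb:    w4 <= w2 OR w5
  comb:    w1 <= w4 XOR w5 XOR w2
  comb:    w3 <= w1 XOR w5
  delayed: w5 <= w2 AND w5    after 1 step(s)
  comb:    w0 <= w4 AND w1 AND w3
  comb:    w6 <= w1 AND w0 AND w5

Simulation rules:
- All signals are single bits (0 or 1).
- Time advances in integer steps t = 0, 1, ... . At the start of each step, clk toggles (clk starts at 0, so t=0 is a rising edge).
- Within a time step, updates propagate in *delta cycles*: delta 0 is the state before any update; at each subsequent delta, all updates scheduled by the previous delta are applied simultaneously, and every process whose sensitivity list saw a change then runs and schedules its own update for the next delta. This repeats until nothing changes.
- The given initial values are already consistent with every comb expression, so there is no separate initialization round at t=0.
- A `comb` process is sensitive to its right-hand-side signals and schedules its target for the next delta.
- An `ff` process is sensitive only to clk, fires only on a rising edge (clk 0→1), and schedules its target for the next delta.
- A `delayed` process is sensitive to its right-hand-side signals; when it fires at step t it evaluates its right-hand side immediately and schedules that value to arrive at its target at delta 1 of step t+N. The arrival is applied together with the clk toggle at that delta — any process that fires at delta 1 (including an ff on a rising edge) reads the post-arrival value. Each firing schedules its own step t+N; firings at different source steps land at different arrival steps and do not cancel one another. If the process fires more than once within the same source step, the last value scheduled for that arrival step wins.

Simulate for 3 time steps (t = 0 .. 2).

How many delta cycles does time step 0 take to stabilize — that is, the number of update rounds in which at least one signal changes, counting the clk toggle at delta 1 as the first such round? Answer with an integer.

5

[bits: w5,w1,w4,clk,w3,w2,w6,w0]
t=0: Δ0=00100100 Δ1=00110100 Δ2=00110000 Δ3=01010000 Δ4=00011000 Δ5=00010000 | 5Δ
t=1: Δ0=00010000 Δ1=00000000 | 1Δ
t=2: Δ0=00000000 Δ1=00010000 | 1Δ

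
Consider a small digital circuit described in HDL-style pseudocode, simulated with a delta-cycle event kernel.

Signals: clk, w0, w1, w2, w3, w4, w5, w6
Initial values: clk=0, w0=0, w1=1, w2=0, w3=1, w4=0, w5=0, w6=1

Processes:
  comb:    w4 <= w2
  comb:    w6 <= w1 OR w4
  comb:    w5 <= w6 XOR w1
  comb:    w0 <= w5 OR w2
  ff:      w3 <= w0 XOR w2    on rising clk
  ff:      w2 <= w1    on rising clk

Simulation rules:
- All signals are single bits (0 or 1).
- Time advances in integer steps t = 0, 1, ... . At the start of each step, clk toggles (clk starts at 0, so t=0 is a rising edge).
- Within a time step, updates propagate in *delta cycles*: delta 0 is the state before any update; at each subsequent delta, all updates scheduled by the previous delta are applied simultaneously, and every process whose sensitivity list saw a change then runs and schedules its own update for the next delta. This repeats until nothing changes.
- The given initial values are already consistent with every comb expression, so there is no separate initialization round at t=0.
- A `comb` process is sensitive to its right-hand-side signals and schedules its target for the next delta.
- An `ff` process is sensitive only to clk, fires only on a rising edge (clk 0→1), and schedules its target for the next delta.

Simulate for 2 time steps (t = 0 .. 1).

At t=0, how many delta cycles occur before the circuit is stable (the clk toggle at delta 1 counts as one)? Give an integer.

3

t0.Δ0 w4=0 w1=1 w2=0 clk=0 w5=0 w3=1 w0=0 w6=1
t0.Δ1 w4=0 w1=1 w2=0 clk=1 w5=0 w3=1 w0=0 w6=1
t0.Δ2 w4=0 w1=1 w2=1 clk=1 w5=0 w3=0 w0=0 w6=1
t0.Δ3 w4=1 w1=1 w2=1 clk=1 w5=0 w3=0 w0=1 w6=1
t1.Δ0 w4=1 w1=1 w2=1 clk=1 w5=0 w3=0 w0=1 w6=1
t1.Δ1 w4=1 w1=1 w2=1 clk=0 w5=0 w3=0 w0=1 w6=1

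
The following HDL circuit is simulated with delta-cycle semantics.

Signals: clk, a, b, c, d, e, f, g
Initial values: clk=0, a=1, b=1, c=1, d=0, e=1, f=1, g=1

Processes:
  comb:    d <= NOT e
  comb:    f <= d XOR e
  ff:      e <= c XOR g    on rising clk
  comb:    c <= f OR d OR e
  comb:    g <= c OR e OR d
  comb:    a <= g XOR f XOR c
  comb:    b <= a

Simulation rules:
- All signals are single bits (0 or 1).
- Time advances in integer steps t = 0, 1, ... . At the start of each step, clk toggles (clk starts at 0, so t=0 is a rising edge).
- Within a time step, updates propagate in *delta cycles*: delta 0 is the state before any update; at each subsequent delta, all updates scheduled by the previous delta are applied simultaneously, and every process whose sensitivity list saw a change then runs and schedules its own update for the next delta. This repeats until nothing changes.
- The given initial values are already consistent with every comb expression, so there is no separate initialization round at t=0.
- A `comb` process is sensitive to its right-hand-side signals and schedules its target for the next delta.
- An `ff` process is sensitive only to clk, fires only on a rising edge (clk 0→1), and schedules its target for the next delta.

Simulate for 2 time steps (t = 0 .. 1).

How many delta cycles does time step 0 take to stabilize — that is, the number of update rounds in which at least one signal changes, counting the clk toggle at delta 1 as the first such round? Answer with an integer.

6

t=0 Δ0: f=1 a=1 c=1 e=1 d=0 clk=0 b=1 g=1
  Δ1: clk:0→1
  Δ2: e:1→0
  Δ3: f:1→0, d:0→1
  Δ4: f:0→1, a:1→0
  Δ5: a:0→1, b:1→0
  Δ6: b:0→1
  (6Δ to stable)
t=1 Δ0: f=1 a=1 c=1 e=0 d=1 clk=1 b=1 g=1
  Δ1: clk:1→0
  (1Δ to stable)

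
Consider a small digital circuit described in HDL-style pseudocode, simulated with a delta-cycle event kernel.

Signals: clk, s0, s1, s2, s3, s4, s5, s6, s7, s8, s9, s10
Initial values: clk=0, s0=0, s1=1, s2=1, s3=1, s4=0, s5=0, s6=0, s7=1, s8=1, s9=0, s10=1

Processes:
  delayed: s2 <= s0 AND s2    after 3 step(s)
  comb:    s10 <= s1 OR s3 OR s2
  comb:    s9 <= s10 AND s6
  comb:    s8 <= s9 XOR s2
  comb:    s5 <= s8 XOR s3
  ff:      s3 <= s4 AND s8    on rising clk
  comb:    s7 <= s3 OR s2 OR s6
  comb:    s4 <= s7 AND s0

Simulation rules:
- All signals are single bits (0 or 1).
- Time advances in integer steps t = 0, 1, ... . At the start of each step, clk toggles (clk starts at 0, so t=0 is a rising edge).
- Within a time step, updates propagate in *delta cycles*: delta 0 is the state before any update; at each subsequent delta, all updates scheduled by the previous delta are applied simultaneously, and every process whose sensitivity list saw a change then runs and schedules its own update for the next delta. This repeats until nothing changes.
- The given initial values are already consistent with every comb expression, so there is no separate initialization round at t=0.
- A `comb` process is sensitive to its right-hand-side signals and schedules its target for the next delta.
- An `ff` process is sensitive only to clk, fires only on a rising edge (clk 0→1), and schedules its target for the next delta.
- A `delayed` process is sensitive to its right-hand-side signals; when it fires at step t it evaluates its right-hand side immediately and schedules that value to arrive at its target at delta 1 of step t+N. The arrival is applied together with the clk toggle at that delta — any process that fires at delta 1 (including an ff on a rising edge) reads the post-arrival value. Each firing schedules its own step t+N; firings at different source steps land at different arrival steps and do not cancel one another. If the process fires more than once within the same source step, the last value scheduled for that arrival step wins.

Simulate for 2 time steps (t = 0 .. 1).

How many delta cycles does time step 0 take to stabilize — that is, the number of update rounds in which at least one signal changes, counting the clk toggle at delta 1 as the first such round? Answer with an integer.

3

[bits: s1,clk,s3,s2,s9,s4,s8,s5,s7,s10,s0,s6]
t=0: Δ0=101100101100 Δ1=111100101100 Δ2=110100101100 Δ3=110100111100 | 3Δ
t=1: Δ0=110100111100 Δ1=100100111100 | 1Δ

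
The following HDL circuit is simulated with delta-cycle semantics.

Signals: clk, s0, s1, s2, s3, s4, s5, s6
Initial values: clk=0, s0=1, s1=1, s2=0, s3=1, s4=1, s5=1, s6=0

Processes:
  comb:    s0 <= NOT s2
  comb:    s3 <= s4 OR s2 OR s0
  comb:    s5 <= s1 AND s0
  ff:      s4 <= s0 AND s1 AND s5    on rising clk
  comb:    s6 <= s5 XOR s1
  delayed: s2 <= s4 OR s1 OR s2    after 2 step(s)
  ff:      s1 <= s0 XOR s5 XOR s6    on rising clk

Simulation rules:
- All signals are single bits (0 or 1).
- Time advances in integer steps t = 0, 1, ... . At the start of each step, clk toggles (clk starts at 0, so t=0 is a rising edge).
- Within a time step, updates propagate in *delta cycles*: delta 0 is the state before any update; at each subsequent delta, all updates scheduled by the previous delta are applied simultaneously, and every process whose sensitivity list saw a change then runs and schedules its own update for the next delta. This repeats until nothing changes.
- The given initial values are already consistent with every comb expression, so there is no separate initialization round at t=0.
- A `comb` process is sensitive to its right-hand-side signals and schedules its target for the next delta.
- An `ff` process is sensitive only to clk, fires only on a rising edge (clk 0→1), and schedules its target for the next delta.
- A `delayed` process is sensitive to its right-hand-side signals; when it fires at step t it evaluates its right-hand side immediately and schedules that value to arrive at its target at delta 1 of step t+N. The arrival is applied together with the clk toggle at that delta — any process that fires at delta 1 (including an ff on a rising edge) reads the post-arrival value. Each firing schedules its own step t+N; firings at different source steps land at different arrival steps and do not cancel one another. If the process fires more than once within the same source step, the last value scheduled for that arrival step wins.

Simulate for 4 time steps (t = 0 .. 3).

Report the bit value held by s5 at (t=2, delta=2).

[bits: s0,s6,s5,s3,s2,s1,s4,clk]
t=0: Δ0=10110110 Δ1=10110111 Δ2=10110011 Δ3=11010011 Δ4=10010011 | 4Δ
t=1: Δ0=10010011 Δ1=10010010 | 1Δ
t=2: Δ0=10010010 Δ1=10011011 Δ2=00011101 Δ3=01011101 | 3Δ
t=3: Δ0=01011101 Δ1=01011100 | 1Δ

0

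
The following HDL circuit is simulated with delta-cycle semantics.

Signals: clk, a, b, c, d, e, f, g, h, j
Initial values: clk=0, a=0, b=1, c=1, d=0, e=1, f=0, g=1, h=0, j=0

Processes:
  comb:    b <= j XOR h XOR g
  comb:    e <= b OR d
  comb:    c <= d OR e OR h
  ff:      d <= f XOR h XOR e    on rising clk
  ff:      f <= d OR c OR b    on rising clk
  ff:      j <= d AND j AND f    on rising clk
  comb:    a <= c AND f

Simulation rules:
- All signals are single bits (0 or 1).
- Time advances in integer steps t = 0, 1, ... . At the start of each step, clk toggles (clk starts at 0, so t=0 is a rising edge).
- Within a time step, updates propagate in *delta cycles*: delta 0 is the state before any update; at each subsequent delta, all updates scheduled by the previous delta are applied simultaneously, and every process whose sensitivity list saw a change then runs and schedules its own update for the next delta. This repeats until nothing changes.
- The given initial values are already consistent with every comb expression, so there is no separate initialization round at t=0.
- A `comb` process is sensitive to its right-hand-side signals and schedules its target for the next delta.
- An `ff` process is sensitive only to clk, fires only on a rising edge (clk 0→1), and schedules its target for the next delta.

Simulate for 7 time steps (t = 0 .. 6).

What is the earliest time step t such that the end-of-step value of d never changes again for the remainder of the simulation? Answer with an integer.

t=0 Δ0: h=0 j=0 f=0 g=1 e=1 clk=0 d=0 a=0 b=1 c=1
  Δ1: clk:0→1
  Δ2: f:0→1, d:0→1
  Δ3: a:0→1
  (3Δ to stable)
t=1 Δ0: h=0 j=0 f=1 g=1 e=1 clk=1 d=1 a=1 b=1 c=1
  Δ1: clk:1→0
  (1Δ to stable)
t=2 Δ0: h=0 j=0 f=1 g=1 e=1 clk=0 d=1 a=1 b=1 c=1
  Δ1: clk:0→1
  Δ2: d:1→0
  (2Δ to stable)
t=3 Δ0: h=0 j=0 f=1 g=1 e=1 clk=1 d=0 a=1 b=1 c=1
  Δ1: clk:1→0
  (1Δ to stable)
t=4 Δ0: h=0 j=0 f=1 g=1 e=1 clk=0 d=0 a=1 b=1 c=1
  Δ1: clk:0→1
  (1Δ to stable)
t=5 Δ0: h=0 j=0 f=1 g=1 e=1 clk=1 d=0 a=1 b=1 c=1
  Δ1: clk:1→0
  (1Δ to stable)
t=6 Δ0: h=0 j=0 f=1 g=1 e=1 clk=0 d=0 a=1 b=1 c=1
  Δ1: clk:0→1
  (1Δ to stable)

2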